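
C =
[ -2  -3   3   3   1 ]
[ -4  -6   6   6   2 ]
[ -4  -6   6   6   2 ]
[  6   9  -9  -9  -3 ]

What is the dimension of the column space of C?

1

Row reduce to echelon form.
R2 ← R2 − (2)·R1: [0, 0, 0, 0, 0]
R3 ← R3 − (2)·R1: [0, 0, 0, 0, 0]
R4 ← R4 + (3)·R1: [0, 0, 0, 0, 0]
Echelon form has 1 nonzero row, so rank(C) = 1.
The column space has dimension equal to the rank: 1.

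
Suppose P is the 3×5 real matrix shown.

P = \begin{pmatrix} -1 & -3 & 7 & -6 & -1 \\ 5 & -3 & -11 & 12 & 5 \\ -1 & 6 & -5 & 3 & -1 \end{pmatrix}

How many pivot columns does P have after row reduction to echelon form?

Row reduce to echelon form.
R2 ← R2 + (5)·R1: [0, -18, 24, -18, 0]
R3 ← R3 − R1: [0, 9, -12, 9, 0]
R3 ← R3 + (1/2)·R2: [0, 0, 0, 0, 0]
Echelon form has 2 nonzero rows, so rank(P) = 2.
Each nonzero row contributes one pivot column: 2 pivot columns.

2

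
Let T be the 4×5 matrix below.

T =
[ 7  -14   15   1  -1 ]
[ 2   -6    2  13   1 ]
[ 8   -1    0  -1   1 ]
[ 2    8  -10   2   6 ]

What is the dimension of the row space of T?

Row reduce to echelon form.
R2 ← R2 − (2/7)·R1: [0, -2, -16/7, 89/7, 9/7]
R3 ← R3 − (8/7)·R1: [0, 15, -120/7, -15/7, 15/7]
R4 ← R4 − (2/7)·R1: [0, 12, -100/7, 12/7, 44/7]
R3 ← R3 + (15/2)·R2: [0, 0, -240/7, 1305/14, 165/14]
R4 ← R4 + (6)·R2: [0, 0, -28, 78, 14]
R4 ← R4 − (49/60)·R3: [0, 0, 0, 15/8, 35/8]
Echelon form has 4 nonzero rows, so rank(T) = 4.
The row space has dimension equal to the rank: 4.

4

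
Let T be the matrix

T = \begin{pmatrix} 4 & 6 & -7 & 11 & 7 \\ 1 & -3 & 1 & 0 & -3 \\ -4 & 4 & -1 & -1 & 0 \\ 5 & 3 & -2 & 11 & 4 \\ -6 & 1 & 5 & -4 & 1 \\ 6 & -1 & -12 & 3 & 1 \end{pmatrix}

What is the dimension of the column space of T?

Row reduce to echelon form.
R2 ← R2 − (1/4)·R1: [0, -9/2, 11/4, -11/4, -19/4]
R3 ← R3 + R1: [0, 10, -8, 10, 7]
R4 ← R4 − (5/4)·R1: [0, -9/2, 27/4, -11/4, -19/4]
R5 ← R5 + (3/2)·R1: [0, 10, -11/2, 25/2, 23/2]
R6 ← R6 − (3/2)·R1: [0, -10, -3/2, -27/2, -19/2]
R3 ← R3 + (20/9)·R2: [0, 0, -17/9, 35/9, -32/9]
R4 ← R4 − R2: [0, 0, 4, 0, 0]
R5 ← R5 + (20/9)·R2: [0, 0, 11/18, 115/18, 17/18]
R6 ← R6 − (20/9)·R2: [0, 0, -137/18, -133/18, 19/18]
R4 ← R4 + (36/17)·R3: [0, 0, 0, 140/17, -128/17]
R5 ← R5 + (11/34)·R3: [0, 0, 0, 130/17, -7/34]
R6 ← R6 − (137/34)·R3: [0, 0, 0, -392/17, 523/34]
R5 ← R5 − (13/14)·R4: [0, 0, 0, 0, 95/14]
R6 ← R6 + (14/5)·R4: [0, 0, 0, 0, -57/10]
R6 ← R6 + (21/25)·R5: [0, 0, 0, 0, 0]
Echelon form has 5 nonzero rows, so rank(T) = 5.
The column space has dimension equal to the rank: 5.

5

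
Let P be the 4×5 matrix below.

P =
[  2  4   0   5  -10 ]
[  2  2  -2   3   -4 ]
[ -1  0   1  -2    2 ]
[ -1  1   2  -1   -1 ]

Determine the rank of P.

3

Row reduce to echelon form.
R2 ← R2 − R1: [0, -2, -2, -2, 6]
R3 ← R3 + (1/2)·R1: [0, 2, 1, 1/2, -3]
R4 ← R4 + (1/2)·R1: [0, 3, 2, 3/2, -6]
R3 ← R3 + R2: [0, 0, -1, -3/2, 3]
R4 ← R4 + (3/2)·R2: [0, 0, -1, -3/2, 3]
R4 ← R4 − R3: [0, 0, 0, 0, 0]
Echelon form has 3 nonzero rows, so rank(P) = 3.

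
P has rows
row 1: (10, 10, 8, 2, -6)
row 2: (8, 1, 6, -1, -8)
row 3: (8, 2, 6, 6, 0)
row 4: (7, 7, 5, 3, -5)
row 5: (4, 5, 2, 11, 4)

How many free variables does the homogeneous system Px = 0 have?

1

Row reduce to echelon form.
R2 ← R2 − (4/5)·R1: [0, -7, -2/5, -13/5, -16/5]
R3 ← R3 − (4/5)·R1: [0, -6, -2/5, 22/5, 24/5]
R4 ← R4 − (7/10)·R1: [0, 0, -3/5, 8/5, -4/5]
R5 ← R5 − (2/5)·R1: [0, 1, -6/5, 51/5, 32/5]
R3 ← R3 − (6/7)·R2: [0, 0, -2/35, 232/35, 264/35]
R5 ← R5 + (1/7)·R2: [0, 0, -44/35, 344/35, 208/35]
R4 ← R4 − (21/2)·R3: [0, 0, 0, -68, -80]
R5 ← R5 − (22)·R3: [0, 0, 0, -136, -160]
R5 ← R5 − (2)·R4: [0, 0, 0, 0, 0]
4 nonzero rows, so rank(P) = 4.
P has 5 columns; by rank–nullity, nullity = 5 − 4 = 1.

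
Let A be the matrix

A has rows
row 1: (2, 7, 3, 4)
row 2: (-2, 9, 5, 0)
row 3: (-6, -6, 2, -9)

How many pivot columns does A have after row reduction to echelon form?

3

Row reduce to echelon form.
R2 ← R2 + R1: [0, 16, 8, 4]
R3 ← R3 + (3)·R1: [0, 15, 11, 3]
R3 ← R3 − (15/16)·R2: [0, 0, 7/2, -3/4]
Echelon form has 3 nonzero rows, so rank(A) = 3.
Each nonzero row contributes one pivot column: 3 pivot columns.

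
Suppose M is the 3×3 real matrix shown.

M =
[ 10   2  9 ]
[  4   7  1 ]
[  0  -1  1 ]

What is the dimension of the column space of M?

Row reduce to echelon form.
R2 ← R2 − (2/5)·R1: [0, 31/5, -13/5]
R3 ← R3 + (5/31)·R2: [0, 0, 18/31]
Echelon form has 3 nonzero rows, so rank(M) = 3.
The column space has dimension equal to the rank: 3.

3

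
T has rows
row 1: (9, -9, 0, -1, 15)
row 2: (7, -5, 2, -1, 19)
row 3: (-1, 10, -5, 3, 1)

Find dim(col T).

3

Row reduce to echelon form.
R2 ← R2 − (7/9)·R1: [0, 2, 2, -2/9, 22/3]
R3 ← R3 + (1/9)·R1: [0, 9, -5, 26/9, 8/3]
R3 ← R3 − (9/2)·R2: [0, 0, -14, 35/9, -91/3]
Echelon form has 3 nonzero rows, so rank(T) = 3.
The column space has dimension equal to the rank: 3.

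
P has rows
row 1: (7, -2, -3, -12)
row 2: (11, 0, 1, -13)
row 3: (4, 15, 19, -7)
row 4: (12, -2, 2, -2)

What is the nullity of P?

1

Row reduce to echelon form.
R2 ← R2 − (11/7)·R1: [0, 22/7, 40/7, 41/7]
R3 ← R3 − (4/7)·R1: [0, 113/7, 145/7, -1/7]
R4 ← R4 − (12/7)·R1: [0, 10/7, 50/7, 130/7]
R3 ← R3 − (113/22)·R2: [0, 0, -95/11, -665/22]
R4 ← R4 − (5/11)·R2: [0, 0, 50/11, 175/11]
R4 ← R4 + (10/19)·R3: [0, 0, 0, 0]
3 nonzero rows, so rank(P) = 3.
P has 4 columns; by rank–nullity, nullity = 4 − 3 = 1.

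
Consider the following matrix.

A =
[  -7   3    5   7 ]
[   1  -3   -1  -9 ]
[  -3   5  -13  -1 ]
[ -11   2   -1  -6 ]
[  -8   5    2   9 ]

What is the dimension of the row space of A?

3

Row reduce to echelon form.
R2 ← R2 + (1/7)·R1: [0, -18/7, -2/7, -8]
R3 ← R3 − (3/7)·R1: [0, 26/7, -106/7, -4]
R4 ← R4 − (11/7)·R1: [0, -19/7, -62/7, -17]
R5 ← R5 − (8/7)·R1: [0, 11/7, -26/7, 1]
R3 ← R3 + (13/9)·R2: [0, 0, -140/9, -140/9]
R4 ← R4 − (19/18)·R2: [0, 0, -77/9, -77/9]
R5 ← R5 + (11/18)·R2: [0, 0, -35/9, -35/9]
R4 ← R4 − (11/20)·R3: [0, 0, 0, 0]
R5 ← R5 − (1/4)·R3: [0, 0, 0, 0]
Echelon form has 3 nonzero rows, so rank(A) = 3.
The row space has dimension equal to the rank: 3.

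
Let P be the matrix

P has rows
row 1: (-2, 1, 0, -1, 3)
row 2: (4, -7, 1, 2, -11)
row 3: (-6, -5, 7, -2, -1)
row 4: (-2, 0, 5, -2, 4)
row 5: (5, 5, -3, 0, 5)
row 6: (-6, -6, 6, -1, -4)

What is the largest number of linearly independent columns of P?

4

Row reduce to echelon form.
R2 ← R2 + (2)·R1: [0, -5, 1, 0, -5]
R3 ← R3 − (3)·R1: [0, -8, 7, 1, -10]
R4 ← R4 − R1: [0, -1, 5, -1, 1]
R5 ← R5 + (5/2)·R1: [0, 15/2, -3, -5/2, 25/2]
R6 ← R6 − (3)·R1: [0, -9, 6, 2, -13]
R3 ← R3 − (8/5)·R2: [0, 0, 27/5, 1, -2]
R4 ← R4 − (1/5)·R2: [0, 0, 24/5, -1, 2]
R5 ← R5 + (3/2)·R2: [0, 0, -3/2, -5/2, 5]
R6 ← R6 − (9/5)·R2: [0, 0, 21/5, 2, -4]
R4 ← R4 − (8/9)·R3: [0, 0, 0, -17/9, 34/9]
R5 ← R5 + (5/18)·R3: [0, 0, 0, -20/9, 40/9]
R6 ← R6 − (7/9)·R3: [0, 0, 0, 11/9, -22/9]
R5 ← R5 − (20/17)·R4: [0, 0, 0, 0, 0]
R6 ← R6 + (11/17)·R4: [0, 0, 0, 0, 0]
Echelon form has 4 nonzero rows, so rank(P) = 4.
The rank gives the maximum number of linearly independent columns: 4.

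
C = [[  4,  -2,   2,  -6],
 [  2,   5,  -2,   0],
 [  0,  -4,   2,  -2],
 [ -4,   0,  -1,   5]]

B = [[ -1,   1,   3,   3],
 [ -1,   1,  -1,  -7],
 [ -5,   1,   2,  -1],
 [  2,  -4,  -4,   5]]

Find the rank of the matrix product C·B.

First compute CB:
[[-24,  28,  42,  -6],
 [  3,   5,  -3, -27],
 [-10,   6,  16,  16],
 [ 19, -25, -34,  14]]
Now row reduce the product.
R2 ← R2 + (1/8)·R1: [0, 17/2, 9/4, -111/4]
R3 ← R3 − (5/12)·R1: [0, -17/3, -3/2, 37/2]
R4 ← R4 + (19/24)·R1: [0, -17/6, -3/4, 37/4]
R3 ← R3 + (2/3)·R2: [0, 0, 0, 0]
R4 ← R4 + (1/3)·R2: [0, 0, 0, 0]
2 nonzero rows, so rank(CB) = 2.

2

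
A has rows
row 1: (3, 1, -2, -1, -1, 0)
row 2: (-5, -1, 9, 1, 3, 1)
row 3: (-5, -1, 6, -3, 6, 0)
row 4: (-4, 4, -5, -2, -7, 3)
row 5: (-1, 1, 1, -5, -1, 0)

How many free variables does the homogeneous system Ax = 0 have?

Row reduce to echelon form.
R2 ← R2 + (5/3)·R1: [0, 2/3, 17/3, -2/3, 4/3, 1]
R3 ← R3 + (5/3)·R1: [0, 2/3, 8/3, -14/3, 13/3, 0]
R4 ← R4 + (4/3)·R1: [0, 16/3, -23/3, -10/3, -25/3, 3]
R5 ← R5 + (1/3)·R1: [0, 4/3, 1/3, -16/3, -4/3, 0]
R3 ← R3 − R2: [0, 0, -3, -4, 3, -1]
R4 ← R4 − (8)·R2: [0, 0, -53, 2, -19, -5]
R5 ← R5 − (2)·R2: [0, 0, -11, -4, -4, -2]
R4 ← R4 − (53/3)·R3: [0, 0, 0, 218/3, -72, 38/3]
R5 ← R5 − (11/3)·R3: [0, 0, 0, 32/3, -15, 5/3]
R5 ← R5 − (16/109)·R4: [0, 0, 0, 0, -483/109, -21/109]
5 nonzero rows, so rank(A) = 5.
A has 6 columns; by rank–nullity, nullity = 6 − 5 = 1.

1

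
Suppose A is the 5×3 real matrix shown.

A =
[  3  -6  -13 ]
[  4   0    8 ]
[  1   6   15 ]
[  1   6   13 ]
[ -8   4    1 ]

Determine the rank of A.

Row reduce to echelon form.
R2 ← R2 − (4/3)·R1: [0, 8, 76/3]
R3 ← R3 − (1/3)·R1: [0, 8, 58/3]
R4 ← R4 − (1/3)·R1: [0, 8, 52/3]
R5 ← R5 + (8/3)·R1: [0, -12, -101/3]
R3 ← R3 − R2: [0, 0, -6]
R4 ← R4 − R2: [0, 0, -8]
R5 ← R5 + (3/2)·R2: [0, 0, 13/3]
R4 ← R4 − (4/3)·R3: [0, 0, 0]
R5 ← R5 + (13/18)·R3: [0, 0, 0]
Echelon form has 3 nonzero rows, so rank(A) = 3.

3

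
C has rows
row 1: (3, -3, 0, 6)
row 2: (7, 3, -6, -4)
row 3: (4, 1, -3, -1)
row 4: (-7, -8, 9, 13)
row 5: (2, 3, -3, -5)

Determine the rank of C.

Row reduce to echelon form.
R2 ← R2 − (7/3)·R1: [0, 10, -6, -18]
R3 ← R3 − (4/3)·R1: [0, 5, -3, -9]
R4 ← R4 + (7/3)·R1: [0, -15, 9, 27]
R5 ← R5 − (2/3)·R1: [0, 5, -3, -9]
R3 ← R3 − (1/2)·R2: [0, 0, 0, 0]
R4 ← R4 + (3/2)·R2: [0, 0, 0, 0]
R5 ← R5 − (1/2)·R2: [0, 0, 0, 0]
Echelon form has 2 nonzero rows, so rank(C) = 2.

2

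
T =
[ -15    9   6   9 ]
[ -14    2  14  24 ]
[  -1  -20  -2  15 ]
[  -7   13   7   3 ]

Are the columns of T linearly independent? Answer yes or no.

Row reduce T to echelon form.
R2 ← R2 − (14/15)·R1: [0, -32/5, 42/5, 78/5]
R3 ← R3 − (1/15)·R1: [0, -103/5, -12/5, 72/5]
R4 ← R4 − (7/15)·R1: [0, 44/5, 21/5, -6/5]
R3 ← R3 − (103/32)·R2: [0, 0, -471/16, -573/16]
R4 ← R4 + (11/8)·R2: [0, 0, 63/4, 81/4]
R4 ← R4 + (84/157)·R3: [0, 0, 0, 171/157]
4 pivots among 4 columns.
Every column is a pivot column, so the columns are linearly independent.

yes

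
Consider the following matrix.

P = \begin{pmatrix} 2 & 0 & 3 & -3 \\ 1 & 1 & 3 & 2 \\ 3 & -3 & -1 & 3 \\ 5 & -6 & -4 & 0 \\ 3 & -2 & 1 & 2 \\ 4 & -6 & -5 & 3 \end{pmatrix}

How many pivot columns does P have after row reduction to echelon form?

4

Row reduce to echelon form.
R2 ← R2 − (1/2)·R1: [0, 1, 3/2, 7/2]
R3 ← R3 − (3/2)·R1: [0, -3, -11/2, 15/2]
R4 ← R4 − (5/2)·R1: [0, -6, -23/2, 15/2]
R5 ← R5 − (3/2)·R1: [0, -2, -7/2, 13/2]
R6 ← R6 − (2)·R1: [0, -6, -11, 9]
R3 ← R3 + (3)·R2: [0, 0, -1, 18]
R4 ← R4 + (6)·R2: [0, 0, -5/2, 57/2]
R5 ← R5 + (2)·R2: [0, 0, -1/2, 27/2]
R6 ← R6 + (6)·R2: [0, 0, -2, 30]
R4 ← R4 − (5/2)·R3: [0, 0, 0, -33/2]
R5 ← R5 − (1/2)·R3: [0, 0, 0, 9/2]
R6 ← R6 − (2)·R3: [0, 0, 0, -6]
R5 ← R5 + (3/11)·R4: [0, 0, 0, 0]
R6 ← R6 − (4/11)·R4: [0, 0, 0, 0]
Echelon form has 4 nonzero rows, so rank(P) = 4.
Each nonzero row contributes one pivot column: 4 pivot columns.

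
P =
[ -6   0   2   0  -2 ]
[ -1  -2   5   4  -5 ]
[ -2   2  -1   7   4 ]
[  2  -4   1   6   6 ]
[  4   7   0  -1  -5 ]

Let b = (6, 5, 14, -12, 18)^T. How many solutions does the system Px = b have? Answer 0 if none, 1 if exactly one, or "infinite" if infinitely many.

Row reduce the augmented matrix [P | b].
R2 ← R2 − (1/6)·R1: [0, -2, 14/3, 4, -14/3, 4]
R3 ← R3 − (1/3)·R1: [0, 2, -5/3, 7, 14/3, 12]
R4 ← R4 + (1/3)·R1: [0, -4, 5/3, 6, 16/3, -10]
R5 ← R5 + (2/3)·R1: [0, 7, 4/3, -1, -19/3, 22]
R3 ← R3 + R2: [0, 0, 3, 11, 0, 16]
R4 ← R4 − (2)·R2: [0, 0, -23/3, -2, 44/3, -18]
R5 ← R5 + (7/2)·R2: [0, 0, 53/3, 13, -68/3, 36]
R4 ← R4 + (23/9)·R3: [0, 0, 0, 235/9, 44/3, 206/9]
R5 ← R5 − (53/9)·R3: [0, 0, 0, -466/9, -68/3, -524/9]
R5 ← R5 + (466/235)·R4: [0, 0, 0, 0, 1508/235, -3016/235]
The echelon form has 5 nonzero rows, and every pivot lies in the first 5 columns, so rank(P) = rank([P|b]) = 5.
The system is consistent.
rank = 5 = number of unknowns, so the solution is unique.

1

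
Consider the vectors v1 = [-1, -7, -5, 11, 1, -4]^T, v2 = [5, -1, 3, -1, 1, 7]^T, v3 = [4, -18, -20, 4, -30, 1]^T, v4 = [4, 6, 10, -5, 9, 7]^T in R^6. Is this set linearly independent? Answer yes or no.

Form the matrix with these vectors as rows and row reduce.
R2 ← R2 + (5)·R1: [0, -36, -22, 54, 6, -13]
R3 ← R3 + (4)·R1: [0, -46, -40, 48, -26, -15]
R4 ← R4 + (4)·R1: [0, -22, -10, 39, 13, -9]
R3 ← R3 − (23/18)·R2: [0, 0, -107/9, -21, -101/3, 29/18]
R4 ← R4 − (11/18)·R2: [0, 0, 31/9, 6, 28/3, -19/18]
R4 ← R4 + (31/107)·R3: [0, 0, 0, -9/107, -45/107, -63/107]
4 nonzero rows, so the 4 vectors span a space of dimension 4.
Since 4 = 4, the vectors are linearly independent.

yes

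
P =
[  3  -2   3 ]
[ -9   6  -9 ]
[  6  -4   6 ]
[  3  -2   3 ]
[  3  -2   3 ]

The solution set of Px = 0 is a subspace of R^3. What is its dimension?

2

Row reduce to echelon form.
R2 ← R2 + (3)·R1: [0, 0, 0]
R3 ← R3 − (2)·R1: [0, 0, 0]
R4 ← R4 − R1: [0, 0, 0]
R5 ← R5 − R1: [0, 0, 0]
1 nonzero row, so rank(P) = 1.
P has 3 columns; by rank–nullity, nullity = 3 − 1 = 2.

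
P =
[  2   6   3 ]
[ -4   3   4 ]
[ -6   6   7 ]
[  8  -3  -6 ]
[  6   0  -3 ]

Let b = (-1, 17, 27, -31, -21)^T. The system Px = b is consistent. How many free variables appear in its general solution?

Row reduce the augmented matrix [P | b].
R2 ← R2 + (2)·R1: [0, 15, 10, 15]
R3 ← R3 + (3)·R1: [0, 24, 16, 24]
R4 ← R4 − (4)·R1: [0, -27, -18, -27]
R5 ← R5 − (3)·R1: [0, -18, -12, -18]
R3 ← R3 − (8/5)·R2: [0, 0, 0, 0]
R4 ← R4 + (9/5)·R2: [0, 0, 0, 0]
R5 ← R5 + (6/5)·R2: [0, 0, 0, 0]
The echelon form has 2 nonzero rows, and every pivot lies in the first 3 columns, so rank(P) = rank([P|b]) = 2.
The system is consistent.
Free variables = (unknowns) − (rank) = 3 − 2 = 1.

1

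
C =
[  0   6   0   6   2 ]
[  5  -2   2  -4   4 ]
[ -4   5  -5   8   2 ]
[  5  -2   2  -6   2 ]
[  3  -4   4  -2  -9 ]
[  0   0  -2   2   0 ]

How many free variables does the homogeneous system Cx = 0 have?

0

Row reduce to echelon form.
Swap R1 ↔ R2
R3 ← R3 + (4/5)·R1: [0, 17/5, -17/5, 24/5, 26/5]
R4 ← R4 − R1: [0, 0, 0, -2, -2]
R5 ← R5 − (3/5)·R1: [0, -14/5, 14/5, 2/5, -57/5]
R3 ← R3 − (17/30)·R2: [0, 0, -17/5, 7/5, 61/15]
R5 ← R5 + (7/15)·R2: [0, 0, 14/5, 16/5, -157/15]
R5 ← R5 + (14/17)·R3: [0, 0, 0, 74/17, -121/17]
R6 ← R6 − (10/17)·R3: [0, 0, 0, 20/17, -122/51]
R5 ← R5 + (37/17)·R4: [0, 0, 0, 0, -195/17]
R6 ← R6 + (10/17)·R4: [0, 0, 0, 0, -182/51]
R6 ← R6 − (14/45)·R5: [0, 0, 0, 0, 0]
5 nonzero rows, so rank(C) = 5.
C has 5 columns; by rank–nullity, nullity = 5 − 5 = 0.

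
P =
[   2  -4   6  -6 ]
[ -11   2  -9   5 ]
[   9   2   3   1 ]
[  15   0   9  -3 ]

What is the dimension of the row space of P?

Row reduce to echelon form.
R2 ← R2 + (11/2)·R1: [0, -20, 24, -28]
R3 ← R3 − (9/2)·R1: [0, 20, -24, 28]
R4 ← R4 − (15/2)·R1: [0, 30, -36, 42]
R3 ← R3 + R2: [0, 0, 0, 0]
R4 ← R4 + (3/2)·R2: [0, 0, 0, 0]
Echelon form has 2 nonzero rows, so rank(P) = 2.
The row space has dimension equal to the rank: 2.

2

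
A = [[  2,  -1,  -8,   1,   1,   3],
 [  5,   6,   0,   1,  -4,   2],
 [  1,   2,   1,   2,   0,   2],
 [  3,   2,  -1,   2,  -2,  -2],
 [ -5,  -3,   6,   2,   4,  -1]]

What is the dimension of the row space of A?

4

Row reduce to echelon form.
R2 ← R2 − (5/2)·R1: [0, 17/2, 20, -3/2, -13/2, -11/2]
R3 ← R3 − (1/2)·R1: [0, 5/2, 5, 3/2, -1/2, 1/2]
R4 ← R4 − (3/2)·R1: [0, 7/2, 11, 1/2, -7/2, -13/2]
R5 ← R5 + (5/2)·R1: [0, -11/2, -14, 9/2, 13/2, 13/2]
R3 ← R3 − (5/17)·R2: [0, 0, -15/17, 33/17, 24/17, 36/17]
R4 ← R4 − (7/17)·R2: [0, 0, 47/17, 19/17, -14/17, -72/17]
R5 ← R5 + (11/17)·R2: [0, 0, -18/17, 60/17, 39/17, 50/17]
R4 ← R4 + (47/15)·R3: [0, 0, 0, 36/5, 18/5, 12/5]
R5 ← R5 − (6/5)·R3: [0, 0, 0, 6/5, 3/5, 2/5]
R5 ← R5 − (1/6)·R4: [0, 0, 0, 0, 0, 0]
Echelon form has 4 nonzero rows, so rank(A) = 4.
The row space has dimension equal to the rank: 4.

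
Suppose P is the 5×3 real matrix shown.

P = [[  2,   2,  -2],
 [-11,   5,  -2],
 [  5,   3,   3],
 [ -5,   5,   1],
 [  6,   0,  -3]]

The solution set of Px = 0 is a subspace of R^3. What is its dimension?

0

Row reduce to echelon form.
R2 ← R2 + (11/2)·R1: [0, 16, -13]
R3 ← R3 − (5/2)·R1: [0, -2, 8]
R4 ← R4 + (5/2)·R1: [0, 10, -4]
R5 ← R5 − (3)·R1: [0, -6, 3]
R3 ← R3 + (1/8)·R2: [0, 0, 51/8]
R4 ← R4 − (5/8)·R2: [0, 0, 33/8]
R5 ← R5 + (3/8)·R2: [0, 0, -15/8]
R4 ← R4 − (11/17)·R3: [0, 0, 0]
R5 ← R5 + (5/17)·R3: [0, 0, 0]
3 nonzero rows, so rank(P) = 3.
P has 3 columns; by rank–nullity, nullity = 3 − 3 = 0.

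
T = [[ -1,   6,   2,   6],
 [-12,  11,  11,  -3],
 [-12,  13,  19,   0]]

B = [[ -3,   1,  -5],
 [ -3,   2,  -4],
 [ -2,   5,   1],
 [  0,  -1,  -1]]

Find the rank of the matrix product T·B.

2

First compute TB:
[[-19,  15, -23],
 [-19,  68,  30],
 [-41, 109,  27]]
Now row reduce the product.
R2 ← R2 − R1: [0, 53, 53]
R3 ← R3 − (41/19)·R1: [0, 1456/19, 1456/19]
R3 ← R3 − (1456/1007)·R2: [0, 0, 0]
2 nonzero rows, so rank(TB) = 2.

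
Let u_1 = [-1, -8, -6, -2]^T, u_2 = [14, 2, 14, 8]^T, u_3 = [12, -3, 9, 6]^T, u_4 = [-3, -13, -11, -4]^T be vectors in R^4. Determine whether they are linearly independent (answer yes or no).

no

Form the matrix with these vectors as rows and row reduce.
R2 ← R2 + (14)·R1: [0, -110, -70, -20]
R3 ← R3 + (12)·R1: [0, -99, -63, -18]
R4 ← R4 − (3)·R1: [0, 11, 7, 2]
R3 ← R3 − (9/10)·R2: [0, 0, 0, 0]
R4 ← R4 + (1/10)·R2: [0, 0, 0, 0]
2 nonzero rows, so the 4 vectors span a space of dimension 2.
Since 2 < 4, the vectors are linearly dependent.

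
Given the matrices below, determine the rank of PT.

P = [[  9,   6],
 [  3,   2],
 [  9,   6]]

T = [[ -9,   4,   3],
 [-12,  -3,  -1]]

First compute PT:
[[-153,  18,  21],
 [-51,   6,   7],
 [-153,  18,  21]]
Now row reduce the product.
R2 ← R2 − (1/3)·R1: [0, 0, 0]
R3 ← R3 − R1: [0, 0, 0]
1 nonzero row, so rank(PT) = 1.

1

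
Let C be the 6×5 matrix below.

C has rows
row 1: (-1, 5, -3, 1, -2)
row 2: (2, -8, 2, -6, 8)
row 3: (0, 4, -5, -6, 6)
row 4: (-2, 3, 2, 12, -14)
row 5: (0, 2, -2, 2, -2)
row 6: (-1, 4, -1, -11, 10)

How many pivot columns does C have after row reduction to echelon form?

4

Row reduce to echelon form.
R2 ← R2 + (2)·R1: [0, 2, -4, -4, 4]
R4 ← R4 − (2)·R1: [0, -7, 8, 10, -10]
R6 ← R6 − R1: [0, -1, 2, -12, 12]
R3 ← R3 − (2)·R2: [0, 0, 3, 2, -2]
R4 ← R4 + (7/2)·R2: [0, 0, -6, -4, 4]
R5 ← R5 − R2: [0, 0, 2, 6, -6]
R6 ← R6 + (1/2)·R2: [0, 0, 0, -14, 14]
R4 ← R4 + (2)·R3: [0, 0, 0, 0, 0]
R5 ← R5 − (2/3)·R3: [0, 0, 0, 14/3, -14/3]
Swap R4 ↔ R5
R6 ← R6 + (3)·R4: [0, 0, 0, 0, 0]
Echelon form has 4 nonzero rows, so rank(C) = 4.
Each nonzero row contributes one pivot column: 4 pivot columns.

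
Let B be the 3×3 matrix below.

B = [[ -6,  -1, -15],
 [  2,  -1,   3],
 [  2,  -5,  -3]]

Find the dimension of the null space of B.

Row reduce to echelon form.
R2 ← R2 + (1/3)·R1: [0, -4/3, -2]
R3 ← R3 + (1/3)·R1: [0, -16/3, -8]
R3 ← R3 − (4)·R2: [0, 0, 0]
2 nonzero rows, so rank(B) = 2.
B has 3 columns; by rank–nullity, nullity = 3 − 2 = 1.

1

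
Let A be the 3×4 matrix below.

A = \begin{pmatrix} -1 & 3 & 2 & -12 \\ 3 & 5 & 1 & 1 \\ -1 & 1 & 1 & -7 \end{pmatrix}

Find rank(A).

2

Row reduce to echelon form.
R2 ← R2 + (3)·R1: [0, 14, 7, -35]
R3 ← R3 − R1: [0, -2, -1, 5]
R3 ← R3 + (1/7)·R2: [0, 0, 0, 0]
Echelon form has 2 nonzero rows, so rank(A) = 2.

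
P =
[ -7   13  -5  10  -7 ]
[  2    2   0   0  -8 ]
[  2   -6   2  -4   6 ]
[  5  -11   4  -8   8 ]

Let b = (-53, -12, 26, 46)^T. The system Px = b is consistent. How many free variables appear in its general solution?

3

Row reduce the augmented matrix [P | b].
R2 ← R2 + (2/7)·R1: [0, 40/7, -10/7, 20/7, -10, -190/7]
R3 ← R3 + (2/7)·R1: [0, -16/7, 4/7, -8/7, 4, 76/7]
R4 ← R4 + (5/7)·R1: [0, -12/7, 3/7, -6/7, 3, 57/7]
R3 ← R3 + (2/5)·R2: [0, 0, 0, 0, 0, 0]
R4 ← R4 + (3/10)·R2: [0, 0, 0, 0, 0, 0]
The echelon form has 2 nonzero rows, and every pivot lies in the first 5 columns, so rank(P) = rank([P|b]) = 2.
The system is consistent.
Free variables = (unknowns) − (rank) = 5 − 2 = 3.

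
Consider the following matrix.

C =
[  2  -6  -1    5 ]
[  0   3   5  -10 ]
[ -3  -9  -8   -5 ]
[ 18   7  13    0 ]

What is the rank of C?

Row reduce to echelon form.
R3 ← R3 + (3/2)·R1: [0, -18, -19/2, 5/2]
R4 ← R4 − (9)·R1: [0, 61, 22, -45]
R3 ← R3 + (6)·R2: [0, 0, 41/2, -115/2]
R4 ← R4 − (61/3)·R2: [0, 0, -239/3, 475/3]
R4 ← R4 + (478/123)·R3: [0, 0, 0, -2670/41]
Echelon form has 4 nonzero rows, so rank(C) = 4.

4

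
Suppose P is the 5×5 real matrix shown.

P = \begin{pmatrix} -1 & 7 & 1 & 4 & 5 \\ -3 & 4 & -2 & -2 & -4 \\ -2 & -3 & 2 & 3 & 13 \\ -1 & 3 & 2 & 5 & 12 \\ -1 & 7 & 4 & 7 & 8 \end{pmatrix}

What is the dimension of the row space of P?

5

Row reduce to echelon form.
R2 ← R2 − (3)·R1: [0, -17, -5, -14, -19]
R3 ← R3 − (2)·R1: [0, -17, 0, -5, 3]
R4 ← R4 − R1: [0, -4, 1, 1, 7]
R5 ← R5 − R1: [0, 0, 3, 3, 3]
R3 ← R3 − R2: [0, 0, 5, 9, 22]
R4 ← R4 − (4/17)·R2: [0, 0, 37/17, 73/17, 195/17]
R4 ← R4 − (37/85)·R3: [0, 0, 0, 32/85, 161/85]
R5 ← R5 − (3/5)·R3: [0, 0, 0, -12/5, -51/5]
R5 ← R5 + (51/8)·R4: [0, 0, 0, 0, 15/8]
Echelon form has 5 nonzero rows, so rank(P) = 5.
The row space has dimension equal to the rank: 5.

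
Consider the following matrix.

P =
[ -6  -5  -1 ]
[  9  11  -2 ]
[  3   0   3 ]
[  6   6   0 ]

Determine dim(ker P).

1

Row reduce to echelon form.
R2 ← R2 + (3/2)·R1: [0, 7/2, -7/2]
R3 ← R3 + (1/2)·R1: [0, -5/2, 5/2]
R4 ← R4 + R1: [0, 1, -1]
R3 ← R3 + (5/7)·R2: [0, 0, 0]
R4 ← R4 − (2/7)·R2: [0, 0, 0]
2 nonzero rows, so rank(P) = 2.
P has 3 columns; by rank–nullity, nullity = 3 − 2 = 1.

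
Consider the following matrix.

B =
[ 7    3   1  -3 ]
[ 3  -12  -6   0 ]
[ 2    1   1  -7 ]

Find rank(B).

Row reduce to echelon form.
R2 ← R2 − (3/7)·R1: [0, -93/7, -45/7, 9/7]
R3 ← R3 − (2/7)·R1: [0, 1/7, 5/7, -43/7]
R3 ← R3 + (1/93)·R2: [0, 0, 20/31, -190/31]
Echelon form has 3 nonzero rows, so rank(B) = 3.

3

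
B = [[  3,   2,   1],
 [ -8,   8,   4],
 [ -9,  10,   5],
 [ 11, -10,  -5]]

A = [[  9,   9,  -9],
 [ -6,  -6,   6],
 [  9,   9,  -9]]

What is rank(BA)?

1

First compute BA:
[[ 24,  24, -24],
 [-84, -84,  84],
 [-96, -96,  96],
 [114, 114, -114]]
Now row reduce the product.
R2 ← R2 + (7/2)·R1: [0, 0, 0]
R3 ← R3 + (4)·R1: [0, 0, 0]
R4 ← R4 − (19/4)·R1: [0, 0, 0]
1 nonzero row, so rank(BA) = 1.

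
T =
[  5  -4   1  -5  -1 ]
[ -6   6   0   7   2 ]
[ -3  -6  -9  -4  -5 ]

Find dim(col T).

Row reduce to echelon form.
R2 ← R2 + (6/5)·R1: [0, 6/5, 6/5, 1, 4/5]
R3 ← R3 + (3/5)·R1: [0, -42/5, -42/5, -7, -28/5]
R3 ← R3 + (7)·R2: [0, 0, 0, 0, 0]
Echelon form has 2 nonzero rows, so rank(T) = 2.
The column space has dimension equal to the rank: 2.

2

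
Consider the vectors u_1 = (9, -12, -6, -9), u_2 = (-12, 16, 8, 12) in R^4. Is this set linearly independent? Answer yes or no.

Form the matrix with these vectors as rows and row reduce.
R2 ← R2 + (4/3)·R1: [0, 0, 0, 0]
1 nonzero row, so the 2 vectors span a space of dimension 1.
Since 1 < 2, the vectors are linearly dependent.

no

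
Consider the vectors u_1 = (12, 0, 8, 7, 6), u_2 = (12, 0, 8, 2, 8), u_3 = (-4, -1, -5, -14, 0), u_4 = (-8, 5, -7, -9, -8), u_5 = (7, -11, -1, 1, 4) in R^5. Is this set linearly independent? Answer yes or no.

no

Form the matrix with these vectors as rows and row reduce.
R2 ← R2 − R1: [0, 0, 0, -5, 2]
R3 ← R3 + (1/3)·R1: [0, -1, -7/3, -35/3, 2]
R4 ← R4 + (2/3)·R1: [0, 5, -5/3, -13/3, -4]
R5 ← R5 − (7/12)·R1: [0, -11, -17/3, -37/12, 1/2]
Swap R2 ↔ R3
R4 ← R4 + (5)·R2: [0, 0, -40/3, -188/3, 6]
R5 ← R5 − (11)·R2: [0, 0, 20, 501/4, -43/2]
Swap R3 ↔ R4
R5 ← R5 + (3/2)·R3: [0, 0, 0, 125/4, -25/2]
R5 ← R5 + (25/4)·R4: [0, 0, 0, 0, 0]
4 nonzero rows, so the 5 vectors span a space of dimension 4.
Since 4 < 5, the vectors are linearly dependent.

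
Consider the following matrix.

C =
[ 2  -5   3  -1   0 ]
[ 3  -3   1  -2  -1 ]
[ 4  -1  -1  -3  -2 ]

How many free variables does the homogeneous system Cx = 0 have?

3

Row reduce to echelon form.
R2 ← R2 − (3/2)·R1: [0, 9/2, -7/2, -1/2, -1]
R3 ← R3 − (2)·R1: [0, 9, -7, -1, -2]
R3 ← R3 − (2)·R2: [0, 0, 0, 0, 0]
2 nonzero rows, so rank(C) = 2.
C has 5 columns; by rank–nullity, nullity = 5 − 2 = 3.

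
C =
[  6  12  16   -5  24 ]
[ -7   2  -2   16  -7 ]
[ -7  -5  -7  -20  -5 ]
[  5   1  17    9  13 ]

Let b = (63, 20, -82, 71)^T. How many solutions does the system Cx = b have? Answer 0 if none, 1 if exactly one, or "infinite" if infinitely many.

infinite

Row reduce the augmented matrix [C | b].
R2 ← R2 + (7/6)·R1: [0, 16, 50/3, 61/6, 21, 187/2]
R3 ← R3 + (7/6)·R1: [0, 9, 35/3, -155/6, 23, -17/2]
R4 ← R4 − (5/6)·R1: [0, -9, 11/3, 79/6, -7, 37/2]
R3 ← R3 − (9/16)·R2: [0, 0, 55/24, -3029/96, 179/16, -1955/32]
R4 ← R4 + (9/16)·R2: [0, 0, 313/24, 1813/96, 77/16, 2275/32]
R4 ← R4 − (313/55)·R3: [0, 0, 0, 21829/110, -3237/55, 9213/22]
The echelon form has 4 nonzero rows, and every pivot lies in the first 5 columns, so rank(C) = rank([C|b]) = 4.
The system is consistent.
rank = 4 < 5 unknowns, so there are infinitely many solutions.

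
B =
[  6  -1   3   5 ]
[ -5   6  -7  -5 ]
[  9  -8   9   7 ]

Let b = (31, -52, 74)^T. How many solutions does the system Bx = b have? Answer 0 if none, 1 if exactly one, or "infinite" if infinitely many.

infinite

Row reduce the augmented matrix [B | b].
R2 ← R2 + (5/6)·R1: [0, 31/6, -9/2, -5/6, -157/6]
R3 ← R3 − (3/2)·R1: [0, -13/2, 9/2, -1/2, 55/2]
R3 ← R3 + (39/31)·R2: [0, 0, -36/31, -48/31, -168/31]
The echelon form has 3 nonzero rows, and every pivot lies in the first 4 columns, so rank(B) = rank([B|b]) = 3.
The system is consistent.
rank = 3 < 4 unknowns, so there are infinitely many solutions.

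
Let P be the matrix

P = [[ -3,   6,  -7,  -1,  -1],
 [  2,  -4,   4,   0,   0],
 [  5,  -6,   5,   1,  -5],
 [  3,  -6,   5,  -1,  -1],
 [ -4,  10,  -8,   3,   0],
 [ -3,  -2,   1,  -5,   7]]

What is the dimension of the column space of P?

3

Row reduce to echelon form.
R2 ← R2 + (2/3)·R1: [0, 0, -2/3, -2/3, -2/3]
R3 ← R3 + (5/3)·R1: [0, 4, -20/3, -2/3, -20/3]
R4 ← R4 + R1: [0, 0, -2, -2, -2]
R5 ← R5 − (4/3)·R1: [0, 2, 4/3, 13/3, 4/3]
R6 ← R6 − R1: [0, -8, 8, -4, 8]
Swap R2 ↔ R3
R5 ← R5 − (1/2)·R2: [0, 0, 14/3, 14/3, 14/3]
R6 ← R6 + (2)·R2: [0, 0, -16/3, -16/3, -16/3]
R4 ← R4 − (3)·R3: [0, 0, 0, 0, 0]
R5 ← R5 + (7)·R3: [0, 0, 0, 0, 0]
R6 ← R6 − (8)·R3: [0, 0, 0, 0, 0]
Echelon form has 3 nonzero rows, so rank(P) = 3.
The column space has dimension equal to the rank: 3.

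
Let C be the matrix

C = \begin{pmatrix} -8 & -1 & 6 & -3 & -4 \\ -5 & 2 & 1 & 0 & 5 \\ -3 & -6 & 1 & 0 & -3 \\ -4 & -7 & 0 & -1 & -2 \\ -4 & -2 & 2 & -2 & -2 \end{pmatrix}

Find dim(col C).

Row reduce to echelon form.
R2 ← R2 − (5/8)·R1: [0, 21/8, -11/4, 15/8, 15/2]
R3 ← R3 − (3/8)·R1: [0, -45/8, -5/4, 9/8, -3/2]
R4 ← R4 − (1/2)·R1: [0, -13/2, -3, 1/2, 0]
R5 ← R5 − (1/2)·R1: [0, -3/2, -1, -1/2, 0]
R3 ← R3 + (15/7)·R2: [0, 0, -50/7, 36/7, 102/7]
R4 ← R4 + (52/21)·R2: [0, 0, -206/21, 36/7, 130/7]
R5 ← R5 + (4/7)·R2: [0, 0, -18/7, 4/7, 30/7]
R4 ← R4 − (103/75)·R3: [0, 0, 0, -48/25, -36/25]
R5 ← R5 − (9/25)·R3: [0, 0, 0, -32/25, -24/25]
R5 ← R5 − (2/3)·R4: [0, 0, 0, 0, 0]
Echelon form has 4 nonzero rows, so rank(C) = 4.
The column space has dimension equal to the rank: 4.

4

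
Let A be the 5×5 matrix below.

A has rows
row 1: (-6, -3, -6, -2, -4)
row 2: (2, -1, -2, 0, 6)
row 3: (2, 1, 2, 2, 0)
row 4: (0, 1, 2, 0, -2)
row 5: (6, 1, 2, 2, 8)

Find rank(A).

3

Row reduce to echelon form.
R2 ← R2 + (1/3)·R1: [0, -2, -4, -2/3, 14/3]
R3 ← R3 + (1/3)·R1: [0, 0, 0, 4/3, -4/3]
R5 ← R5 + R1: [0, -2, -4, 0, 4]
R4 ← R4 + (1/2)·R2: [0, 0, 0, -1/3, 1/3]
R5 ← R5 − R2: [0, 0, 0, 2/3, -2/3]
R4 ← R4 + (1/4)·R3: [0, 0, 0, 0, 0]
R5 ← R5 − (1/2)·R3: [0, 0, 0, 0, 0]
Echelon form has 3 nonzero rows, so rank(A) = 3.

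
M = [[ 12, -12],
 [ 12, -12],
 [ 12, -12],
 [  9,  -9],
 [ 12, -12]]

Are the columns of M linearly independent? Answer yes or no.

Row reduce M to echelon form.
R2 ← R2 − R1: [0, 0]
R3 ← R3 − R1: [0, 0]
R4 ← R4 − (3/4)·R1: [0, 0]
R5 ← R5 − R1: [0, 0]
1 pivot among 2 columns.
Only 1 < 2 pivot columns, so the columns are linearly dependent.

no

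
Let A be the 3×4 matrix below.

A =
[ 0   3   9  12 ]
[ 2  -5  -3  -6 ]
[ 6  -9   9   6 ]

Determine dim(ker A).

Row reduce to echelon form.
Swap R1 ↔ R2
R3 ← R3 − (3)·R1: [0, 6, 18, 24]
R3 ← R3 − (2)·R2: [0, 0, 0, 0]
2 nonzero rows, so rank(A) = 2.
A has 4 columns; by rank–nullity, nullity = 4 − 2 = 2.

2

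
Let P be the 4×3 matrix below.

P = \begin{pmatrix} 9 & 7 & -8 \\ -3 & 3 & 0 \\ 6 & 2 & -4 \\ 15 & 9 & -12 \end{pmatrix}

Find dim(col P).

Row reduce to echelon form.
R2 ← R2 + (1/3)·R1: [0, 16/3, -8/3]
R3 ← R3 − (2/3)·R1: [0, -8/3, 4/3]
R4 ← R4 − (5/3)·R1: [0, -8/3, 4/3]
R3 ← R3 + (1/2)·R2: [0, 0, 0]
R4 ← R4 + (1/2)·R2: [0, 0, 0]
Echelon form has 2 nonzero rows, so rank(P) = 2.
The column space has dimension equal to the rank: 2.

2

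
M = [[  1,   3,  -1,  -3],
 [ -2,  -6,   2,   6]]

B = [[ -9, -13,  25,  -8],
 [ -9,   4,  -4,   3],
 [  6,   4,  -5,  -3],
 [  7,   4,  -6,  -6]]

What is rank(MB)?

1

First compute MB:
[[-63, -17,  36,  22],
 [126,  34, -72, -44]]
Now row reduce the product.
R2 ← R2 + (2)·R1: [0, 0, 0, 0]
1 nonzero row, so rank(MB) = 1.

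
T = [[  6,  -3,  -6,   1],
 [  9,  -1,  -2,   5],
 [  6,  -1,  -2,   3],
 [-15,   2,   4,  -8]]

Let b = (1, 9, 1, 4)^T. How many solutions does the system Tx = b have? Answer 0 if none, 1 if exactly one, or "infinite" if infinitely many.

0

Row reduce the augmented matrix [T | b].
R2 ← R2 − (3/2)·R1: [0, 7/2, 7, 7/2, 15/2]
R3 ← R3 − R1: [0, 2, 4, 2, 0]
R4 ← R4 + (5/2)·R1: [0, -11/2, -11, -11/2, 13/2]
R3 ← R3 − (4/7)·R2: [0, 0, 0, 0, -30/7]
R4 ← R4 + (11/7)·R2: [0, 0, 0, 0, 128/7]
R4 ← R4 + (64/15)·R3: [0, 0, 0, 0, 0]
The echelon form has 3 nonzero rows; the last pivot sits in the augmented column, so rank(T) = 2 but rank([T|b]) = 3.
Since the ranks differ, the system is inconsistent.
It has no solutions.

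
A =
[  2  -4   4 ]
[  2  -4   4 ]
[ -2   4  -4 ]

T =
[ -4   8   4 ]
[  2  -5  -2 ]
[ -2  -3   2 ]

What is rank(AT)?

First compute AT:
[[-24,  24,  24],
 [-24,  24,  24],
 [ 24, -24, -24]]
Now row reduce the product.
R2 ← R2 − R1: [0, 0, 0]
R3 ← R3 + R1: [0, 0, 0]
1 nonzero row, so rank(AT) = 1.

1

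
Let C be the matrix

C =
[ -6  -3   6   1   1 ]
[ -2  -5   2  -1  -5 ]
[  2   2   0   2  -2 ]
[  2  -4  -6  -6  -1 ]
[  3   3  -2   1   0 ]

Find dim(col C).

Row reduce to echelon form.
R2 ← R2 − (1/3)·R1: [0, -4, 0, -4/3, -16/3]
R3 ← R3 + (1/3)·R1: [0, 1, 2, 7/3, -5/3]
R4 ← R4 + (1/3)·R1: [0, -5, -4, -17/3, -2/3]
R5 ← R5 + (1/2)·R1: [0, 3/2, 1, 3/2, 1/2]
R3 ← R3 + (1/4)·R2: [0, 0, 2, 2, -3]
R4 ← R4 − (5/4)·R2: [0, 0, -4, -4, 6]
R5 ← R5 + (3/8)·R2: [0, 0, 1, 1, -3/2]
R4 ← R4 + (2)·R3: [0, 0, 0, 0, 0]
R5 ← R5 − (1/2)·R3: [0, 0, 0, 0, 0]
Echelon form has 3 nonzero rows, so rank(C) = 3.
The column space has dimension equal to the rank: 3.

3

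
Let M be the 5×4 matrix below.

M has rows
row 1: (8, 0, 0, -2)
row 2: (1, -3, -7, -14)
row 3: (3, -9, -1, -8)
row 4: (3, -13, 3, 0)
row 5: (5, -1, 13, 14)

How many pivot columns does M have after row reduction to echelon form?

4

Row reduce to echelon form.
R2 ← R2 − (1/8)·R1: [0, -3, -7, -55/4]
R3 ← R3 − (3/8)·R1: [0, -9, -1, -29/4]
R4 ← R4 − (3/8)·R1: [0, -13, 3, 3/4]
R5 ← R5 − (5/8)·R1: [0, -1, 13, 61/4]
R3 ← R3 − (3)·R2: [0, 0, 20, 34]
R4 ← R4 − (13/3)·R2: [0, 0, 100/3, 181/3]
R5 ← R5 − (1/3)·R2: [0, 0, 46/3, 119/6]
R4 ← R4 − (5/3)·R3: [0, 0, 0, 11/3]
R5 ← R5 − (23/30)·R3: [0, 0, 0, -187/30]
R5 ← R5 + (17/10)·R4: [0, 0, 0, 0]
Echelon form has 4 nonzero rows, so rank(M) = 4.
Each nonzero row contributes one pivot column: 4 pivot columns.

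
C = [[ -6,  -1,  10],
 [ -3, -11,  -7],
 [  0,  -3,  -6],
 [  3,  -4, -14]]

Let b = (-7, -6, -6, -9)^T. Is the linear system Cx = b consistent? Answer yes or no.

Row reduce the augmented matrix [C | b].
R2 ← R2 − (1/2)·R1: [0, -21/2, -12, -5/2]
R4 ← R4 + (1/2)·R1: [0, -9/2, -9, -25/2]
R3 ← R3 − (2/7)·R2: [0, 0, -18/7, -37/7]
R4 ← R4 − (3/7)·R2: [0, 0, -27/7, -80/7]
R4 ← R4 − (3/2)·R3: [0, 0, 0, -7/2]
The echelon form has 4 nonzero rows; the last pivot sits in the augmented column, so rank(C) = 3 but rank([C|b]) = 4.
Since the ranks differ, the system is inconsistent.

no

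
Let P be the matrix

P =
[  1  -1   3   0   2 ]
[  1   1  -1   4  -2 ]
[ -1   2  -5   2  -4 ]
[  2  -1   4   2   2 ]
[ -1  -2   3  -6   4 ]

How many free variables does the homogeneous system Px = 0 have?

Row reduce to echelon form.
R2 ← R2 − R1: [0, 2, -4, 4, -4]
R3 ← R3 + R1: [0, 1, -2, 2, -2]
R4 ← R4 − (2)·R1: [0, 1, -2, 2, -2]
R5 ← R5 + R1: [0, -3, 6, -6, 6]
R3 ← R3 − (1/2)·R2: [0, 0, 0, 0, 0]
R4 ← R4 − (1/2)·R2: [0, 0, 0, 0, 0]
R5 ← R5 + (3/2)·R2: [0, 0, 0, 0, 0]
2 nonzero rows, so rank(P) = 2.
P has 5 columns; by rank–nullity, nullity = 5 − 2 = 3.

3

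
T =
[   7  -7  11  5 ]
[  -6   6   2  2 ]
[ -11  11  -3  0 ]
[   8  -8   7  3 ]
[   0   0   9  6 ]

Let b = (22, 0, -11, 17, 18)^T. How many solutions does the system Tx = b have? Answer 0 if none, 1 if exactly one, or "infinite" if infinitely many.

infinite

Row reduce the augmented matrix [T | b].
R2 ← R2 + (6/7)·R1: [0, 0, 80/7, 44/7, 132/7]
R3 ← R3 + (11/7)·R1: [0, 0, 100/7, 55/7, 165/7]
R4 ← R4 − (8/7)·R1: [0, 0, -39/7, -19/7, -57/7]
R3 ← R3 − (5/4)·R2: [0, 0, 0, 0, 0]
R4 ← R4 + (39/80)·R2: [0, 0, 0, 7/20, 21/20]
R5 ← R5 − (63/80)·R2: [0, 0, 0, 21/20, 63/20]
Swap R3 ↔ R4
R5 ← R5 − (3)·R3: [0, 0, 0, 0, 0]
The echelon form has 3 nonzero rows, and every pivot lies in the first 4 columns, so rank(T) = rank([T|b]) = 3.
The system is consistent.
rank = 3 < 4 unknowns, so there are infinitely many solutions.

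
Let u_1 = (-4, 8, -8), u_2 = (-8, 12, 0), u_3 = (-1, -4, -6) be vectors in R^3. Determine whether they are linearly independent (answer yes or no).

yes

Form the matrix with these vectors as rows and row reduce.
R2 ← R2 − (2)·R1: [0, -4, 16]
R3 ← R3 − (1/4)·R1: [0, -6, -4]
R3 ← R3 − (3/2)·R2: [0, 0, -28]
3 nonzero rows, so the 3 vectors span a space of dimension 3.
Since 3 = 3, the vectors are linearly independent.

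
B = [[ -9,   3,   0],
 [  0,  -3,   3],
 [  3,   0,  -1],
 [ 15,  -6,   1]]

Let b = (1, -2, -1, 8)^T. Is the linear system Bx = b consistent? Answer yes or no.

no

Row reduce the augmented matrix [B | b].
R3 ← R3 + (1/3)·R1: [0, 1, -1, -2/3]
R4 ← R4 + (5/3)·R1: [0, -1, 1, 29/3]
R3 ← R3 + (1/3)·R2: [0, 0, 0, -4/3]
R4 ← R4 − (1/3)·R2: [0, 0, 0, 31/3]
R4 ← R4 + (31/4)·R3: [0, 0, 0, 0]
The echelon form has 3 nonzero rows; the last pivot sits in the augmented column, so rank(B) = 2 but rank([B|b]) = 3.
Since the ranks differ, the system is inconsistent.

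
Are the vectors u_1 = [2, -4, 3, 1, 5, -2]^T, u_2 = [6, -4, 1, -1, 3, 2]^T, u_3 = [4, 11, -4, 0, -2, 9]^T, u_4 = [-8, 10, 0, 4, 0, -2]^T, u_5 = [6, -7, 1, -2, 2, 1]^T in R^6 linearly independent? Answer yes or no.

no

Form the matrix with these vectors as rows and row reduce.
R2 ← R2 − (3)·R1: [0, 8, -8, -4, -12, 8]
R3 ← R3 − (2)·R1: [0, 19, -10, -2, -12, 13]
R4 ← R4 + (4)·R1: [0, -6, 12, 8, 20, -10]
R5 ← R5 − (3)·R1: [0, 5, -8, -5, -13, 7]
R3 ← R3 − (19/8)·R2: [0, 0, 9, 15/2, 33/2, -6]
R4 ← R4 + (3/4)·R2: [0, 0, 6, 5, 11, -4]
R5 ← R5 − (5/8)·R2: [0, 0, -3, -5/2, -11/2, 2]
R4 ← R4 − (2/3)·R3: [0, 0, 0, 0, 0, 0]
R5 ← R5 + (1/3)·R3: [0, 0, 0, 0, 0, 0]
3 nonzero rows, so the 5 vectors span a space of dimension 3.
Since 3 < 5, the vectors are linearly dependent.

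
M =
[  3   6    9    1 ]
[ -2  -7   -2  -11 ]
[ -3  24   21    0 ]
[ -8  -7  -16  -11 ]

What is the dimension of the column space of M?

4

Row reduce to echelon form.
R2 ← R2 + (2/3)·R1: [0, -3, 4, -31/3]
R3 ← R3 + R1: [0, 30, 30, 1]
R4 ← R4 + (8/3)·R1: [0, 9, 8, -25/3]
R3 ← R3 + (10)·R2: [0, 0, 70, -307/3]
R4 ← R4 + (3)·R2: [0, 0, 20, -118/3]
R4 ← R4 − (2/7)·R3: [0, 0, 0, -212/21]
Echelon form has 4 nonzero rows, so rank(M) = 4.
The column space has dimension equal to the rank: 4.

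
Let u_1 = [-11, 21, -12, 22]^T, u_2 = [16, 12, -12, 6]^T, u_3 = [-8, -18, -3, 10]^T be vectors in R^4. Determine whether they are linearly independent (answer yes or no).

Form the matrix with these vectors as rows and row reduce.
R2 ← R2 + (16/11)·R1: [0, 468/11, -324/11, 38]
R3 ← R3 − (8/11)·R1: [0, -366/11, 63/11, -6]
R3 ← R3 + (61/78)·R2: [0, 0, -225/13, 925/39]
3 nonzero rows, so the 3 vectors span a space of dimension 3.
Since 3 = 3, the vectors are linearly independent.

yes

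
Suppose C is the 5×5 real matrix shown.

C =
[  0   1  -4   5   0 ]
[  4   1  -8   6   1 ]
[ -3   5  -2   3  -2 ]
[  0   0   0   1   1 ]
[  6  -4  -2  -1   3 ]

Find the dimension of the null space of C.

1

Row reduce to echelon form.
Swap R1 ↔ R2
R3 ← R3 + (3/4)·R1: [0, 23/4, -8, 15/2, -5/4]
R5 ← R5 − (3/2)·R1: [0, -11/2, 10, -10, 3/2]
R3 ← R3 − (23/4)·R2: [0, 0, 15, -85/4, -5/4]
R5 ← R5 + (11/2)·R2: [0, 0, -12, 35/2, 3/2]
R5 ← R5 + (4/5)·R3: [0, 0, 0, 1/2, 1/2]
R5 ← R5 − (1/2)·R4: [0, 0, 0, 0, 0]
4 nonzero rows, so rank(C) = 4.
C has 5 columns; by rank–nullity, nullity = 5 − 4 = 1.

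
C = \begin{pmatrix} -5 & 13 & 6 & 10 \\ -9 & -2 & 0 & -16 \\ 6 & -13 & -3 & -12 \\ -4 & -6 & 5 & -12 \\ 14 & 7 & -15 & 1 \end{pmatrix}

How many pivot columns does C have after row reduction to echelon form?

4

Row reduce to echelon form.
R2 ← R2 − (9/5)·R1: [0, -127/5, -54/5, -34]
R3 ← R3 + (6/5)·R1: [0, 13/5, 21/5, 0]
R4 ← R4 − (4/5)·R1: [0, -82/5, 1/5, -20]
R5 ← R5 + (14/5)·R1: [0, 217/5, 9/5, 29]
R3 ← R3 + (13/127)·R2: [0, 0, 393/127, -442/127]
R4 ← R4 − (82/127)·R2: [0, 0, 911/127, 248/127]
R5 ← R5 + (217/127)·R2: [0, 0, -2115/127, -3695/127]
R4 ← R4 − (911/393)·R3: [0, 0, 0, 3938/393]
R5 ← R5 + (705/131)·R3: [0, 0, 0, -6265/131]
R5 ← R5 + (105/22)·R4: [0, 0, 0, 0]
Echelon form has 4 nonzero rows, so rank(C) = 4.
Each nonzero row contributes one pivot column: 4 pivot columns.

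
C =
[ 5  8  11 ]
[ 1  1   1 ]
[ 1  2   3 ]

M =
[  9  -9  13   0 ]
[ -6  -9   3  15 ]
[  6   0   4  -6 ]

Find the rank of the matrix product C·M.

First compute CM:
[[ 63, -117, 133,  54],
 [  9, -18,  20,   9],
 [ 15, -27,  31,  12]]
Now row reduce the product.
R2 ← R2 − (1/7)·R1: [0, -9/7, 1, 9/7]
R3 ← R3 − (5/21)·R1: [0, 6/7, -2/3, -6/7]
R3 ← R3 + (2/3)·R2: [0, 0, 0, 0]
2 nonzero rows, so rank(CM) = 2.

2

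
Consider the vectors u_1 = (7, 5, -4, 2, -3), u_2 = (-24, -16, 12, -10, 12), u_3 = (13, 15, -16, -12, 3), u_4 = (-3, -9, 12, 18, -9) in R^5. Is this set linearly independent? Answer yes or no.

Form the matrix with these vectors as rows and row reduce.
R2 ← R2 + (24/7)·R1: [0, 8/7, -12/7, -22/7, 12/7]
R3 ← R3 − (13/7)·R1: [0, 40/7, -60/7, -110/7, 60/7]
R4 ← R4 + (3/7)·R1: [0, -48/7, 72/7, 132/7, -72/7]
R3 ← R3 − (5)·R2: [0, 0, 0, 0, 0]
R4 ← R4 + (6)·R2: [0, 0, 0, 0, 0]
2 nonzero rows, so the 4 vectors span a space of dimension 2.
Since 2 < 4, the vectors are linearly dependent.

no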